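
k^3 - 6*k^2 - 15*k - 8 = (k - 8)*(k + 1)^2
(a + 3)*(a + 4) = a^2 + 7*a + 12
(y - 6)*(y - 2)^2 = y^3 - 10*y^2 + 28*y - 24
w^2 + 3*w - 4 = (w - 1)*(w + 4)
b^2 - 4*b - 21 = (b - 7)*(b + 3)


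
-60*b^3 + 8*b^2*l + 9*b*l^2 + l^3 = (-2*b + l)*(5*b + l)*(6*b + l)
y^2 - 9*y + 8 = (y - 8)*(y - 1)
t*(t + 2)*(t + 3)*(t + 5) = t^4 + 10*t^3 + 31*t^2 + 30*t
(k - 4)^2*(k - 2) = k^3 - 10*k^2 + 32*k - 32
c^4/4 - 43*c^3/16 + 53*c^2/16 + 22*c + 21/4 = (c/4 + 1/2)*(c - 7)*(c - 6)*(c + 1/4)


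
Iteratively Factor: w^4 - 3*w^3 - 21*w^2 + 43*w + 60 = (w + 1)*(w^3 - 4*w^2 - 17*w + 60) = (w - 3)*(w + 1)*(w^2 - w - 20) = (w - 5)*(w - 3)*(w + 1)*(w + 4)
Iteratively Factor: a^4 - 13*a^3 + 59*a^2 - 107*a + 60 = (a - 4)*(a^3 - 9*a^2 + 23*a - 15) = (a - 4)*(a - 3)*(a^2 - 6*a + 5) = (a - 5)*(a - 4)*(a - 3)*(a - 1)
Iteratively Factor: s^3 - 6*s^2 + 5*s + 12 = (s - 4)*(s^2 - 2*s - 3) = (s - 4)*(s + 1)*(s - 3)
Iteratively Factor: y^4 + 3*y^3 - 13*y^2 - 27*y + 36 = (y - 3)*(y^3 + 6*y^2 + 5*y - 12) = (y - 3)*(y - 1)*(y^2 + 7*y + 12) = (y - 3)*(y - 1)*(y + 4)*(y + 3)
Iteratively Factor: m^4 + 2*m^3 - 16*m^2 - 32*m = (m)*(m^3 + 2*m^2 - 16*m - 32) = m*(m - 4)*(m^2 + 6*m + 8) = m*(m - 4)*(m + 2)*(m + 4)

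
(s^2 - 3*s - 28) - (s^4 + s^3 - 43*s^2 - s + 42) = -s^4 - s^3 + 44*s^2 - 2*s - 70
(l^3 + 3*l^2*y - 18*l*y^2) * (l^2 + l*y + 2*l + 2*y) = l^5 + 4*l^4*y + 2*l^4 - 15*l^3*y^2 + 8*l^3*y - 18*l^2*y^3 - 30*l^2*y^2 - 36*l*y^3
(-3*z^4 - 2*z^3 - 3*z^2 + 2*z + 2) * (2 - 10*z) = 30*z^5 + 14*z^4 + 26*z^3 - 26*z^2 - 16*z + 4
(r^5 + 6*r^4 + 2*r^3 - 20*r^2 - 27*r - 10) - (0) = r^5 + 6*r^4 + 2*r^3 - 20*r^2 - 27*r - 10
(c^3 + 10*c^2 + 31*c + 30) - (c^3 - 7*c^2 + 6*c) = 17*c^2 + 25*c + 30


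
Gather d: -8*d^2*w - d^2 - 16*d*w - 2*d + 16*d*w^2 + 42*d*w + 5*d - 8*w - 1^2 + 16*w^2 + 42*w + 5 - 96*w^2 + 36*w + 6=d^2*(-8*w - 1) + d*(16*w^2 + 26*w + 3) - 80*w^2 + 70*w + 10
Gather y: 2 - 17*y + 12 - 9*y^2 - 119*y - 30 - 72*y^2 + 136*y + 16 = -81*y^2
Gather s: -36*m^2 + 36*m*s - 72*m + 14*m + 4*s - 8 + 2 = -36*m^2 - 58*m + s*(36*m + 4) - 6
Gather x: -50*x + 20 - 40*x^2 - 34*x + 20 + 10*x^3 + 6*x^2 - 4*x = 10*x^3 - 34*x^2 - 88*x + 40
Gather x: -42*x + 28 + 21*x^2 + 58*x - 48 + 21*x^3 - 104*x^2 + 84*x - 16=21*x^3 - 83*x^2 + 100*x - 36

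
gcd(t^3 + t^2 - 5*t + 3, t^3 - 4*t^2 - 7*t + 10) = t - 1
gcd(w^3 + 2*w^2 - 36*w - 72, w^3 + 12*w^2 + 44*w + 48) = w^2 + 8*w + 12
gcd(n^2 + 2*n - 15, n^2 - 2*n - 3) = n - 3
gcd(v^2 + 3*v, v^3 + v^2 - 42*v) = v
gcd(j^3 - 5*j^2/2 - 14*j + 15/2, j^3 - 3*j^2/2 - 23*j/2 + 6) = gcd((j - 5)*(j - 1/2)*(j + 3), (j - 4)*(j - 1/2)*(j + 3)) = j^2 + 5*j/2 - 3/2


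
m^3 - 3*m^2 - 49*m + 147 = (m - 7)*(m - 3)*(m + 7)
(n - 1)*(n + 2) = n^2 + n - 2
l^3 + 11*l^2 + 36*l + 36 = (l + 2)*(l + 3)*(l + 6)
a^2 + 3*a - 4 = (a - 1)*(a + 4)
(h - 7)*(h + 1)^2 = h^3 - 5*h^2 - 13*h - 7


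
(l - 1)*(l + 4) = l^2 + 3*l - 4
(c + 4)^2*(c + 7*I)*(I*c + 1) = I*c^4 - 6*c^3 + 8*I*c^3 - 48*c^2 + 23*I*c^2 - 96*c + 56*I*c + 112*I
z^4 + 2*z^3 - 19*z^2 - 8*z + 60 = (z - 3)*(z - 2)*(z + 2)*(z + 5)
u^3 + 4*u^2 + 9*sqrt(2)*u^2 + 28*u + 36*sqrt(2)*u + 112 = (u + 4)*(u + 2*sqrt(2))*(u + 7*sqrt(2))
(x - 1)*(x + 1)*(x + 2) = x^3 + 2*x^2 - x - 2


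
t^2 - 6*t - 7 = (t - 7)*(t + 1)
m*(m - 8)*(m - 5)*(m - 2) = m^4 - 15*m^3 + 66*m^2 - 80*m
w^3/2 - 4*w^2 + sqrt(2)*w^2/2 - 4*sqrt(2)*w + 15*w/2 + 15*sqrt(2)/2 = (w/2 + sqrt(2)/2)*(w - 5)*(w - 3)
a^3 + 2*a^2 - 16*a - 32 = (a - 4)*(a + 2)*(a + 4)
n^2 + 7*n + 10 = (n + 2)*(n + 5)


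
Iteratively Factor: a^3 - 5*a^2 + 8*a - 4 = (a - 1)*(a^2 - 4*a + 4) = (a - 2)*(a - 1)*(a - 2)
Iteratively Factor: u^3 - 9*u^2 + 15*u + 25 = (u - 5)*(u^2 - 4*u - 5) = (u - 5)*(u + 1)*(u - 5)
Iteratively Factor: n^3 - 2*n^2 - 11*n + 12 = (n - 1)*(n^2 - n - 12) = (n - 1)*(n + 3)*(n - 4)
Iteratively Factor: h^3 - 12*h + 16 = (h + 4)*(h^2 - 4*h + 4) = (h - 2)*(h + 4)*(h - 2)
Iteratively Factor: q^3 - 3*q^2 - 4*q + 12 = (q - 2)*(q^2 - q - 6) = (q - 3)*(q - 2)*(q + 2)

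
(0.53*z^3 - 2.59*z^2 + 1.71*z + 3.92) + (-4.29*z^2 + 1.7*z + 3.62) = 0.53*z^3 - 6.88*z^2 + 3.41*z + 7.54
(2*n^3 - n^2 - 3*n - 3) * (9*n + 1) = 18*n^4 - 7*n^3 - 28*n^2 - 30*n - 3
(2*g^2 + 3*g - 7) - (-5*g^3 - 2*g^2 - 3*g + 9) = 5*g^3 + 4*g^2 + 6*g - 16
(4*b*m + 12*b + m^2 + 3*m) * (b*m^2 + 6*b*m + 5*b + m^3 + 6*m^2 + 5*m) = 4*b^2*m^3 + 36*b^2*m^2 + 92*b^2*m + 60*b^2 + 5*b*m^4 + 45*b*m^3 + 115*b*m^2 + 75*b*m + m^5 + 9*m^4 + 23*m^3 + 15*m^2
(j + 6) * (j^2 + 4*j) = j^3 + 10*j^2 + 24*j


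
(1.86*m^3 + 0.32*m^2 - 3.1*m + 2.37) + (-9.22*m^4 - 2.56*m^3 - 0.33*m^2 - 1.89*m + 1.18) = -9.22*m^4 - 0.7*m^3 - 0.01*m^2 - 4.99*m + 3.55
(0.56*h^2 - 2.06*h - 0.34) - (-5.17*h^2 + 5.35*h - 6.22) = 5.73*h^2 - 7.41*h + 5.88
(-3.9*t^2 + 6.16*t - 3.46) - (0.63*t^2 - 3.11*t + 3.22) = -4.53*t^2 + 9.27*t - 6.68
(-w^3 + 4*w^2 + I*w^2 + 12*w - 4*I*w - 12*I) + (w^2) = -w^3 + 5*w^2 + I*w^2 + 12*w - 4*I*w - 12*I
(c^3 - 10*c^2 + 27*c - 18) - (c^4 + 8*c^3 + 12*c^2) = -c^4 - 7*c^3 - 22*c^2 + 27*c - 18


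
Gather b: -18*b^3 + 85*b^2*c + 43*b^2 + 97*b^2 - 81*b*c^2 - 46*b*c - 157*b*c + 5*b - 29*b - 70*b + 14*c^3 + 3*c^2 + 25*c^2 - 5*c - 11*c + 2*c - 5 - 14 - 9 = -18*b^3 + b^2*(85*c + 140) + b*(-81*c^2 - 203*c - 94) + 14*c^3 + 28*c^2 - 14*c - 28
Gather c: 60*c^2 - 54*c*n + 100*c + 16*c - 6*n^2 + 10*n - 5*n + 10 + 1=60*c^2 + c*(116 - 54*n) - 6*n^2 + 5*n + 11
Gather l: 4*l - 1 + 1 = 4*l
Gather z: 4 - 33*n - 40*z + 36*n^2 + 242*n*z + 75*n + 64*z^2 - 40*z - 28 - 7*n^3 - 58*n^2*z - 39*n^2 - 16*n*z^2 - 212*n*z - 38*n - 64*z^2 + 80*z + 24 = -7*n^3 - 3*n^2 - 16*n*z^2 + 4*n + z*(-58*n^2 + 30*n)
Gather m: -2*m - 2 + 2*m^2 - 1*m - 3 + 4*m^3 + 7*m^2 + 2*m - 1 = 4*m^3 + 9*m^2 - m - 6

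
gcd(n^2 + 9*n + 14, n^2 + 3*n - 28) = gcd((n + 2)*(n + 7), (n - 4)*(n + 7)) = n + 7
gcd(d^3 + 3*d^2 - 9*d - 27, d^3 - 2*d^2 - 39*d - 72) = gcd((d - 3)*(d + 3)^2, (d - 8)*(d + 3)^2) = d^2 + 6*d + 9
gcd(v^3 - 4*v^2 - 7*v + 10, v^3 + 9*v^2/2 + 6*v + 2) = v + 2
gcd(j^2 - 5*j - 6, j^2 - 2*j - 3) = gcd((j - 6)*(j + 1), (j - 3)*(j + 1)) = j + 1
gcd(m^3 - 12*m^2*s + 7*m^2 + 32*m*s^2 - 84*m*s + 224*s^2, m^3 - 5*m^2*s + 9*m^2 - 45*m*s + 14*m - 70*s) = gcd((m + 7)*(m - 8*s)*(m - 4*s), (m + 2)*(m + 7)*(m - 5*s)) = m + 7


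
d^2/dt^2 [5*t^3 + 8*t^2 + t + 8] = 30*t + 16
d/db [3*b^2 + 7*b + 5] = 6*b + 7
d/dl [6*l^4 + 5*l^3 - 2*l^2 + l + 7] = 24*l^3 + 15*l^2 - 4*l + 1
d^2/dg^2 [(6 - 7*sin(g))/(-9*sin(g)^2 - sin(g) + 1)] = (-567*sin(g)^5 + 2007*sin(g)^4 + 918*sin(g)^3 - 2701*sin(g)^2 + 53*sin(g) - 106)/(9*sin(g)^2 + sin(g) - 1)^3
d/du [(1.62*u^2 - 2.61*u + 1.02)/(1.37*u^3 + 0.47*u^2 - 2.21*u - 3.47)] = (-2.2194*u^4 + 7.1514*u^3 - 6.5457*u^2 - 12.2016*u + 11.3109)/(1.8769*u^6 + 1.2878*u^5 - 5.8345*u^4 - 11.5852*u^3 + 1.6223*u^2 + 15.3374*u + 12.0409)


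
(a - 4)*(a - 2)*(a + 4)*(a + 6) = a^4 + 4*a^3 - 28*a^2 - 64*a + 192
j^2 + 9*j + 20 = (j + 4)*(j + 5)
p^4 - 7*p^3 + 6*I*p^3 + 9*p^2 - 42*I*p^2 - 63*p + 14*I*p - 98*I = (p - 7)*(p - 2*I)*(p + I)*(p + 7*I)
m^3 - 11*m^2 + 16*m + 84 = (m - 7)*(m - 6)*(m + 2)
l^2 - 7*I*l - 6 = (l - 6*I)*(l - I)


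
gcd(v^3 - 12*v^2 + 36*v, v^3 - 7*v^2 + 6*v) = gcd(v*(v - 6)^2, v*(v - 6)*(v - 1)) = v^2 - 6*v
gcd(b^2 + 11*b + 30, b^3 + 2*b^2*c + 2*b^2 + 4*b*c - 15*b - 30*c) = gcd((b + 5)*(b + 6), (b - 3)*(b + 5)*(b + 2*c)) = b + 5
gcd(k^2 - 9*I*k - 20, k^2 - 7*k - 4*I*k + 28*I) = k - 4*I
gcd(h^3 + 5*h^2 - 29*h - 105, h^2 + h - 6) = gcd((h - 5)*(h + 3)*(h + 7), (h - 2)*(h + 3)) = h + 3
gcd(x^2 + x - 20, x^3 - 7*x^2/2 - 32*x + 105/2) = x + 5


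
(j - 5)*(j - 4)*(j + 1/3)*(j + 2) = j^4 - 20*j^3/3 - j^2/3 + 122*j/3 + 40/3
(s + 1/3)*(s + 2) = s^2 + 7*s/3 + 2/3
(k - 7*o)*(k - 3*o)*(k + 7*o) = k^3 - 3*k^2*o - 49*k*o^2 + 147*o^3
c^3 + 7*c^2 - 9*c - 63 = (c - 3)*(c + 3)*(c + 7)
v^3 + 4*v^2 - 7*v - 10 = (v - 2)*(v + 1)*(v + 5)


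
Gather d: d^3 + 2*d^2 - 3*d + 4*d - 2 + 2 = d^3 + 2*d^2 + d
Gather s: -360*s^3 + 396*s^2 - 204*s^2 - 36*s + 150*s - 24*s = -360*s^3 + 192*s^2 + 90*s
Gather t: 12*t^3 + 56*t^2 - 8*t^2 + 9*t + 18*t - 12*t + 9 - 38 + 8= 12*t^3 + 48*t^2 + 15*t - 21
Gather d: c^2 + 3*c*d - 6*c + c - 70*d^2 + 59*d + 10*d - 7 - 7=c^2 - 5*c - 70*d^2 + d*(3*c + 69) - 14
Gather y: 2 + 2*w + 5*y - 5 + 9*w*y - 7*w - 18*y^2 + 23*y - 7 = -5*w - 18*y^2 + y*(9*w + 28) - 10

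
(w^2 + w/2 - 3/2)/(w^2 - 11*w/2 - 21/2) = (w - 1)/(w - 7)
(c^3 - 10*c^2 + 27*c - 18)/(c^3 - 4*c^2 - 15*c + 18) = (c - 3)/(c + 3)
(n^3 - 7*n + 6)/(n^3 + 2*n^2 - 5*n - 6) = (n - 1)/(n + 1)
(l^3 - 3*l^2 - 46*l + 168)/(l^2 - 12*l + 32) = (l^2 + l - 42)/(l - 8)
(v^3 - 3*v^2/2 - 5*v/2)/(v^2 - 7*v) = (2*v^2 - 3*v - 5)/(2*(v - 7))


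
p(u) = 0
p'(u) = 0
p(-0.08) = 0.00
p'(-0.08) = 0.00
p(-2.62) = 0.00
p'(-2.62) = 0.00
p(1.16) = 0.00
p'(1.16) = 0.00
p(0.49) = 0.00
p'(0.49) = 0.00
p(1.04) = 0.00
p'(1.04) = 0.00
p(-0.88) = 0.00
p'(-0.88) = 0.00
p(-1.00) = 0.00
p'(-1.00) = 0.00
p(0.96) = 0.00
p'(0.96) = 0.00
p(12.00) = 0.00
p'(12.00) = 0.00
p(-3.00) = 0.00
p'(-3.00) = 0.00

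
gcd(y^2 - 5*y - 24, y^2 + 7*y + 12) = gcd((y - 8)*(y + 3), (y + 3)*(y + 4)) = y + 3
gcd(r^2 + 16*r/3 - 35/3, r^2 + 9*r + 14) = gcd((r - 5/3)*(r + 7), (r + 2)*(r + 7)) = r + 7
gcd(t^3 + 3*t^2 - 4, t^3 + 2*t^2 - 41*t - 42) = 1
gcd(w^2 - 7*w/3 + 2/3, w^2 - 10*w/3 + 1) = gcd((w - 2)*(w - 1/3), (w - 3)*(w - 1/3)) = w - 1/3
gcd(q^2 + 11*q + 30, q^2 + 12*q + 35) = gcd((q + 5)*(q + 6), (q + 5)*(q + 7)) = q + 5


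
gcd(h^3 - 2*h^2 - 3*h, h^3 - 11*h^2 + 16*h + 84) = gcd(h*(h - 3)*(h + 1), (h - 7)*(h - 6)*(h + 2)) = 1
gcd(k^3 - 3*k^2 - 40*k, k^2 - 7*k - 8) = k - 8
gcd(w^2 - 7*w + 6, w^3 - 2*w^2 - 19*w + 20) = w - 1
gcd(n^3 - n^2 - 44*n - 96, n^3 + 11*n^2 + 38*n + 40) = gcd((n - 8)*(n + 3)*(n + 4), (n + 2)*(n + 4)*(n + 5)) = n + 4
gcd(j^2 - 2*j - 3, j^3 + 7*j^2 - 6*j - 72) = j - 3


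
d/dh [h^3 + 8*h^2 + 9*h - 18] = 3*h^2 + 16*h + 9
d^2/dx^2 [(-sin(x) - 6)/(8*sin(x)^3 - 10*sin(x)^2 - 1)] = (-256*sin(x)^7 - 3216*sin(x)^6 + 5564*sin(x)^5 + 1624*sin(x)^4 - 7852*sin(x)^3 + 3936*sin(x)^2 + 227*sin(x) - 120)/(-8*sin(x)^3 + 10*sin(x)^2 + 1)^3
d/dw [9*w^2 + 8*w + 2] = 18*w + 8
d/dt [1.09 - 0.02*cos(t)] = 0.02*sin(t)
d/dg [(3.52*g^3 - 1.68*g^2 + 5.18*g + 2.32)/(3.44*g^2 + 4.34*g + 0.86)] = (12.1088*g^4 + 30.5536*g^3 - 16.0288*g^2 - 18.8512*g - 5.614)/(11.8336*g^4 + 29.8592*g^3 + 24.7524*g^2 + 7.4648*g + 0.7396)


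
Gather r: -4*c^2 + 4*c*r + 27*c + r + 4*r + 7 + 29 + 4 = -4*c^2 + 27*c + r*(4*c + 5) + 40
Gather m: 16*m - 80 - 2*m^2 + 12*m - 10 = -2*m^2 + 28*m - 90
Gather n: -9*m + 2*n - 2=-9*m + 2*n - 2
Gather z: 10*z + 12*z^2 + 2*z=12*z^2 + 12*z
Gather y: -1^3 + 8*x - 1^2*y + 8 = 8*x - y + 7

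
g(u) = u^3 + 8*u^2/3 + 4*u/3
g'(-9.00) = 196.33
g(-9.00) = -525.00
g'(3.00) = 44.33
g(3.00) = 55.00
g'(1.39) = 14.54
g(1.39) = 9.69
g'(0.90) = 8.56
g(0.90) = 4.09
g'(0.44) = 4.26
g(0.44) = 1.19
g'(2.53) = 34.03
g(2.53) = 36.64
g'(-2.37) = 5.54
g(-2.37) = -1.49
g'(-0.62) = -0.82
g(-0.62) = -0.04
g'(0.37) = 3.72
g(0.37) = 0.91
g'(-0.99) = -1.01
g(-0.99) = 0.32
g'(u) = 3*u^2 + 16*u/3 + 4/3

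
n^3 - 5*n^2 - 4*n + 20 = (n - 5)*(n - 2)*(n + 2)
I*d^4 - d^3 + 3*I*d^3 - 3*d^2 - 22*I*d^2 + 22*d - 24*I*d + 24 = (d - 4)*(d + 6)*(d + I)*(I*d + I)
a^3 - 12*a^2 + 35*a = a*(a - 7)*(a - 5)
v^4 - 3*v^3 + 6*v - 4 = (v - 2)*(v - 1)*(v - sqrt(2))*(v + sqrt(2))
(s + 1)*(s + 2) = s^2 + 3*s + 2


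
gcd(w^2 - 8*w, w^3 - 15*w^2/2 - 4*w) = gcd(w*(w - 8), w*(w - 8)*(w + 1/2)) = w^2 - 8*w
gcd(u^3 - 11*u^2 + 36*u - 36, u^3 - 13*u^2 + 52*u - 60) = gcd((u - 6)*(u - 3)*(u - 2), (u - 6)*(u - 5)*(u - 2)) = u^2 - 8*u + 12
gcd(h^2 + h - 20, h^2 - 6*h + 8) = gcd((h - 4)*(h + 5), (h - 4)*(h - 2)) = h - 4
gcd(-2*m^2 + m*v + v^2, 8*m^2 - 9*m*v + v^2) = -m + v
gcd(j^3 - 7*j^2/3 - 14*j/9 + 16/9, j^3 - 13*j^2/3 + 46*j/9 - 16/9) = j^2 - 10*j/3 + 16/9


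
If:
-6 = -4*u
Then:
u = 3/2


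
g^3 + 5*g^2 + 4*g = g*(g + 1)*(g + 4)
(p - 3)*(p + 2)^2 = p^3 + p^2 - 8*p - 12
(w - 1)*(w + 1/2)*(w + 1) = w^3 + w^2/2 - w - 1/2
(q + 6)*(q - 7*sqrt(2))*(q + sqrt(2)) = q^3 - 6*sqrt(2)*q^2 + 6*q^2 - 36*sqrt(2)*q - 14*q - 84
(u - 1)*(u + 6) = u^2 + 5*u - 6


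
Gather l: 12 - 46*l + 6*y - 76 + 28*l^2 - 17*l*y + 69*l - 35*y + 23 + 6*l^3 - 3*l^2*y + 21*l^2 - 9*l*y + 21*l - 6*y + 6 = 6*l^3 + l^2*(49 - 3*y) + l*(44 - 26*y) - 35*y - 35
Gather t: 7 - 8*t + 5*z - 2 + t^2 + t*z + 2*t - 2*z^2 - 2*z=t^2 + t*(z - 6) - 2*z^2 + 3*z + 5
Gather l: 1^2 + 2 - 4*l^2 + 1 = 4 - 4*l^2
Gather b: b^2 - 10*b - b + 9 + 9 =b^2 - 11*b + 18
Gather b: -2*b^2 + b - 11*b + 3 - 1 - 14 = -2*b^2 - 10*b - 12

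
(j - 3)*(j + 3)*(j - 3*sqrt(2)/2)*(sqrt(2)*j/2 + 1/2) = sqrt(2)*j^4/2 - j^3 - 21*sqrt(2)*j^2/4 + 9*j + 27*sqrt(2)/4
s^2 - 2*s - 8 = (s - 4)*(s + 2)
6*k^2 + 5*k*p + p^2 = (2*k + p)*(3*k + p)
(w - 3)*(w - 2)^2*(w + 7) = w^4 - 33*w^2 + 100*w - 84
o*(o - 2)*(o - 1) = o^3 - 3*o^2 + 2*o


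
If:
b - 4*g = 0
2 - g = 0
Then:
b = 8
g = 2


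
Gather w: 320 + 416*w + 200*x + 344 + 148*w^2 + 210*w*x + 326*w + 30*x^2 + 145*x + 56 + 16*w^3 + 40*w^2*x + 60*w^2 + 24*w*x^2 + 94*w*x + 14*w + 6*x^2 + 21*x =16*w^3 + w^2*(40*x + 208) + w*(24*x^2 + 304*x + 756) + 36*x^2 + 366*x + 720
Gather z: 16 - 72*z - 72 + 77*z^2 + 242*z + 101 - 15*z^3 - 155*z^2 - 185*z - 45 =-15*z^3 - 78*z^2 - 15*z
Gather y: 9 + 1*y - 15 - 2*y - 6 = -y - 12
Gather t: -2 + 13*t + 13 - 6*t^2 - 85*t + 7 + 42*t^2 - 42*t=36*t^2 - 114*t + 18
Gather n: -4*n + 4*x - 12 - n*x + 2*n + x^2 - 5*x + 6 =n*(-x - 2) + x^2 - x - 6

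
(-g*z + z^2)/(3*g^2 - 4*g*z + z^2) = z/(-3*g + z)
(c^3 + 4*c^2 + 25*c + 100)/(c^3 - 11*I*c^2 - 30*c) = (c^2 + c*(4 + 5*I) + 20*I)/(c*(c - 6*I))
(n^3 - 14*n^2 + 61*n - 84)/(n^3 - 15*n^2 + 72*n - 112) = (n - 3)/(n - 4)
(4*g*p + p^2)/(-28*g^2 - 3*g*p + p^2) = p/(-7*g + p)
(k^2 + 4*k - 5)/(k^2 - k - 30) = (k - 1)/(k - 6)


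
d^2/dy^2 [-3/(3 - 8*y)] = 384/(8*y - 3)^3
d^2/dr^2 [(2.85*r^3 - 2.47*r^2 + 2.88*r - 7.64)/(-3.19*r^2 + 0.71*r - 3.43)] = (-2.8421709430404e-14*r^4 + 12.0685899999999*r^3 + 345.96006*r^2 - 115.93023*r - 115.39525)/(32.461759*r^6 - 21.675093*r^5 + 109.536306*r^4 - 46.969553*r^3 + 117.777282*r^2 - 25.059237*r + 40.353607)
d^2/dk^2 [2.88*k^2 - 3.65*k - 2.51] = 5.76000000000000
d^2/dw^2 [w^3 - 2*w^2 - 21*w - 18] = 6*w - 4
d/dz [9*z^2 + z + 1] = 18*z + 1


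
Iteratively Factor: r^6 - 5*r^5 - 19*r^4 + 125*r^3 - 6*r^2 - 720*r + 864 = (r - 3)*(r^5 - 2*r^4 - 25*r^3 + 50*r^2 + 144*r - 288) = (r - 3)*(r + 3)*(r^4 - 5*r^3 - 10*r^2 + 80*r - 96) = (r - 3)*(r - 2)*(r + 3)*(r^3 - 3*r^2 - 16*r + 48) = (r - 3)^2*(r - 2)*(r + 3)*(r^2 - 16) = (r - 3)^2*(r - 2)*(r + 3)*(r + 4)*(r - 4)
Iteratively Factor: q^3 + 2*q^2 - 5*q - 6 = (q + 3)*(q^2 - q - 2) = (q + 1)*(q + 3)*(q - 2)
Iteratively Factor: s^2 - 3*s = (s - 3)*(s)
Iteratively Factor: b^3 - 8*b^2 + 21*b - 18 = (b - 3)*(b^2 - 5*b + 6) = (b - 3)^2*(b - 2)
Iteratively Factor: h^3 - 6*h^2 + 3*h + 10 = (h - 5)*(h^2 - h - 2) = (h - 5)*(h - 2)*(h + 1)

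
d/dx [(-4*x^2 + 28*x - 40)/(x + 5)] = 4*(-x^2 - 10*x + 45)/(x^2 + 10*x + 25)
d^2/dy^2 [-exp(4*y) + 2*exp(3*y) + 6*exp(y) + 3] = (-16*exp(3*y) + 18*exp(2*y) + 6)*exp(y)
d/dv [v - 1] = 1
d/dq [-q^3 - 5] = -3*q^2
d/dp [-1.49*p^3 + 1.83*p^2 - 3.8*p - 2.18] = -4.47*p^2 + 3.66*p - 3.8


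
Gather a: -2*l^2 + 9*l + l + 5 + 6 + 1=-2*l^2 + 10*l + 12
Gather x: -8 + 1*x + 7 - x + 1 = 0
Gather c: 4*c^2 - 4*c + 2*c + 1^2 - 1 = 4*c^2 - 2*c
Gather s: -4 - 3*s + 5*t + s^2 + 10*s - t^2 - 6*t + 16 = s^2 + 7*s - t^2 - t + 12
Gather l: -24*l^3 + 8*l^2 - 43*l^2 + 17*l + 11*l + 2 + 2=-24*l^3 - 35*l^2 + 28*l + 4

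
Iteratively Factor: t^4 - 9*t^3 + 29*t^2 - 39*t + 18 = (t - 2)*(t^3 - 7*t^2 + 15*t - 9) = (t - 3)*(t - 2)*(t^2 - 4*t + 3) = (t - 3)*(t - 2)*(t - 1)*(t - 3)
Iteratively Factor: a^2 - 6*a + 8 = (a - 2)*(a - 4)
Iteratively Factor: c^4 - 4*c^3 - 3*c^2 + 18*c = (c - 3)*(c^3 - c^2 - 6*c) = (c - 3)*(c + 2)*(c^2 - 3*c) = (c - 3)^2*(c + 2)*(c)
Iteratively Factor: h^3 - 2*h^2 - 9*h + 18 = (h + 3)*(h^2 - 5*h + 6) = (h - 3)*(h + 3)*(h - 2)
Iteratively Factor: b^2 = (b)*(b)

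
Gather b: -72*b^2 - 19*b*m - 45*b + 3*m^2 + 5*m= -72*b^2 + b*(-19*m - 45) + 3*m^2 + 5*m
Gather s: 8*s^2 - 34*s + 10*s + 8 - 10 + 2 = 8*s^2 - 24*s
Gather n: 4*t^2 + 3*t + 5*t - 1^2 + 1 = 4*t^2 + 8*t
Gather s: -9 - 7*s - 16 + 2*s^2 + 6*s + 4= 2*s^2 - s - 21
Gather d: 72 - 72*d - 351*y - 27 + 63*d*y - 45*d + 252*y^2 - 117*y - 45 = d*(63*y - 117) + 252*y^2 - 468*y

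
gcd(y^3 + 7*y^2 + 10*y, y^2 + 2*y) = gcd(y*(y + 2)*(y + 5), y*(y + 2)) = y^2 + 2*y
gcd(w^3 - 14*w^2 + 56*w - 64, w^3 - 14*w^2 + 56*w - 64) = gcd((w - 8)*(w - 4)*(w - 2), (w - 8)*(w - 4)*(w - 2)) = w^3 - 14*w^2 + 56*w - 64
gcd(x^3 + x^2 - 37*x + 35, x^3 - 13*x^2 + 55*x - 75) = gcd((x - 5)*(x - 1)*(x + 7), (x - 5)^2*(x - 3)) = x - 5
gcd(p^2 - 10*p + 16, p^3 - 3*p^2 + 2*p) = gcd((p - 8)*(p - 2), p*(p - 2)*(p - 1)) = p - 2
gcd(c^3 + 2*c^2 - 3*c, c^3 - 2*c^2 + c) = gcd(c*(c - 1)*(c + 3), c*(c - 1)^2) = c^2 - c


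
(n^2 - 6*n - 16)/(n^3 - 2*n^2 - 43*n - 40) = (n + 2)/(n^2 + 6*n + 5)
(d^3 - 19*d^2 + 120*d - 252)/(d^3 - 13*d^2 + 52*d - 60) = (d^2 - 13*d + 42)/(d^2 - 7*d + 10)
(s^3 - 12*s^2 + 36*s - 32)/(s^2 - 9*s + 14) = (s^2 - 10*s + 16)/(s - 7)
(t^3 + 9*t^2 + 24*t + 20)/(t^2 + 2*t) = t + 7 + 10/t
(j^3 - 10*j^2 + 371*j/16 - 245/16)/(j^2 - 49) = (j^2 - 3*j + 35/16)/(j + 7)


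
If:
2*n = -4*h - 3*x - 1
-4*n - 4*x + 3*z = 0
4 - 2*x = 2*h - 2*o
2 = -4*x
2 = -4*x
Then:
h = -3*z/8 - 1/8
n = 3*z/4 + 1/2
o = -3*z/8 - 21/8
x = -1/2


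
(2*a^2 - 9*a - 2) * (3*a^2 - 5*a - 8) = 6*a^4 - 37*a^3 + 23*a^2 + 82*a + 16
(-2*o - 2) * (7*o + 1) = -14*o^2 - 16*o - 2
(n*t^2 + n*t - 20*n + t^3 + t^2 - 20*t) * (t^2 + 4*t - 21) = n*t^4 + 5*n*t^3 - 37*n*t^2 - 101*n*t + 420*n + t^5 + 5*t^4 - 37*t^3 - 101*t^2 + 420*t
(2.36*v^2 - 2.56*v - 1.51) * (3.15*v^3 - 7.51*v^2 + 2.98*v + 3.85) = 7.434*v^5 - 25.7876*v^4 + 21.5019*v^3 + 12.7973*v^2 - 14.3558*v - 5.8135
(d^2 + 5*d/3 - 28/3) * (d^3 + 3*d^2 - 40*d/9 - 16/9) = d^5 + 14*d^4/3 - 79*d^3/9 - 1004*d^2/27 + 1040*d/27 + 448/27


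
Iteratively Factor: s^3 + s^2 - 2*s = (s)*(s^2 + s - 2) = s*(s - 1)*(s + 2)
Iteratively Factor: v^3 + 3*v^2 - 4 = (v + 2)*(v^2 + v - 2) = (v - 1)*(v + 2)*(v + 2)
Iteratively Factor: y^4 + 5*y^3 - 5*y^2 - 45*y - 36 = (y + 3)*(y^3 + 2*y^2 - 11*y - 12) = (y + 1)*(y + 3)*(y^2 + y - 12) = (y + 1)*(y + 3)*(y + 4)*(y - 3)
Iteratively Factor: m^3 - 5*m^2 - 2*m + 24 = (m - 3)*(m^2 - 2*m - 8) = (m - 4)*(m - 3)*(m + 2)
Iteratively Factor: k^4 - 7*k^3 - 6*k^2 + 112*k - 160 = (k + 4)*(k^3 - 11*k^2 + 38*k - 40) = (k - 5)*(k + 4)*(k^2 - 6*k + 8) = (k - 5)*(k - 4)*(k + 4)*(k - 2)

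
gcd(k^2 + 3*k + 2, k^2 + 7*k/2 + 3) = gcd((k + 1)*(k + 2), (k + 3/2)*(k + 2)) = k + 2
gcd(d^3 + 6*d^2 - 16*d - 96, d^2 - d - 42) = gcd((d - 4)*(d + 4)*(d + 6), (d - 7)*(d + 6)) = d + 6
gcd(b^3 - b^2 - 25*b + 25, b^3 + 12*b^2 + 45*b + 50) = b + 5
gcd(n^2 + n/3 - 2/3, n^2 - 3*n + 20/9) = 1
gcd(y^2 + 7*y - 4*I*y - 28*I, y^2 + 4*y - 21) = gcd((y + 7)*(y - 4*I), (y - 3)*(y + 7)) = y + 7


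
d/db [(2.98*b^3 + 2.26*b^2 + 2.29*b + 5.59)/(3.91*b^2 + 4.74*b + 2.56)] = (11.6518*b^4 + 28.2504*b^3 + 24.6449*b^2 - 32.1426*b - 20.6342)/(15.2881*b^4 + 37.0668*b^3 + 42.4868*b^2 + 24.2688*b + 6.5536)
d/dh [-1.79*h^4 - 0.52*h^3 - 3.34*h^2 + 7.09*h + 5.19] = -7.16*h^3 - 1.56*h^2 - 6.68*h + 7.09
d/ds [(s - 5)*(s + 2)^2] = (s + 2)*(3*s - 8)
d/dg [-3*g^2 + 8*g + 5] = 8 - 6*g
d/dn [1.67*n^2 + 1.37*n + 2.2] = 3.34*n + 1.37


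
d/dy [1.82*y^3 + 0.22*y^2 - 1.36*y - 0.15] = 5.46*y^2 + 0.44*y - 1.36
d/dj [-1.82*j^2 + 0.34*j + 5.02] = 0.34 - 3.64*j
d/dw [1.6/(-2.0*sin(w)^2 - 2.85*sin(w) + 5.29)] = (6.4*sin(w) + 4.56)*cos(w)/(2.0*sin(w)^2 + 2.85*sin(w) - 5.29)^2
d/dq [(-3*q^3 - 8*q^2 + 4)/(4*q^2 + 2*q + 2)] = (-6*q^4 - 6*q^3 - 17*q^2 - 32*q - 4)/(2*(4*q^4 + 4*q^3 + 5*q^2 + 2*q + 1))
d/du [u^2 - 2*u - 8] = 2*u - 2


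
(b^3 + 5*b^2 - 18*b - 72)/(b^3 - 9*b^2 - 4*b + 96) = (b + 6)/(b - 8)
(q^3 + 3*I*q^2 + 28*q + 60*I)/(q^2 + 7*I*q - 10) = (q^2 + I*q + 30)/(q + 5*I)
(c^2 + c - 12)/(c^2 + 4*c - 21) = (c + 4)/(c + 7)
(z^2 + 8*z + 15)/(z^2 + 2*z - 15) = (z + 3)/(z - 3)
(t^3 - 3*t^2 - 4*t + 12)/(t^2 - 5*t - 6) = (-t^3 + 3*t^2 + 4*t - 12)/(-t^2 + 5*t + 6)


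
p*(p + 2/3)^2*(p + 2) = p^4 + 10*p^3/3 + 28*p^2/9 + 8*p/9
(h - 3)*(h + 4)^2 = h^3 + 5*h^2 - 8*h - 48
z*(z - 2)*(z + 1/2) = z^3 - 3*z^2/2 - z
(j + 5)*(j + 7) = j^2 + 12*j + 35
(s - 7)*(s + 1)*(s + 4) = s^3 - 2*s^2 - 31*s - 28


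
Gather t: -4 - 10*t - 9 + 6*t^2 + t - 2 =6*t^2 - 9*t - 15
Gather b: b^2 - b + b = b^2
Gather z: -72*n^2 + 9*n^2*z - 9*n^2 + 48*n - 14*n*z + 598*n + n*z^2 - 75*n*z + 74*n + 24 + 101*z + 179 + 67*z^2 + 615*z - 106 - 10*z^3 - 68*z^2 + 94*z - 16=-81*n^2 + 720*n - 10*z^3 + z^2*(n - 1) + z*(9*n^2 - 89*n + 810) + 81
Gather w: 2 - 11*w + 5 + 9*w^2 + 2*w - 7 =9*w^2 - 9*w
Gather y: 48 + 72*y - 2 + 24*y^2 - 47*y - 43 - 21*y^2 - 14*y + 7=3*y^2 + 11*y + 10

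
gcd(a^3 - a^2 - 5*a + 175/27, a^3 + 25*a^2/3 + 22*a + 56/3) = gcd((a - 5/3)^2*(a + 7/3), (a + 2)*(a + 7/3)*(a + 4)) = a + 7/3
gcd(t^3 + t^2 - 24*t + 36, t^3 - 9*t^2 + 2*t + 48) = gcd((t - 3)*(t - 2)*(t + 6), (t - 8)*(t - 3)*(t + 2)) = t - 3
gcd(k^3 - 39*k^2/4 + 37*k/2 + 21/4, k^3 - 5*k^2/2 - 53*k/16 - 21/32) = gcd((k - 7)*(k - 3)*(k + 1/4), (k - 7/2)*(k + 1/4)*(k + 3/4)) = k + 1/4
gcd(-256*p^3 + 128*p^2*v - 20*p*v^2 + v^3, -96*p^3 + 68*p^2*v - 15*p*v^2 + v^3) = 32*p^2 - 12*p*v + v^2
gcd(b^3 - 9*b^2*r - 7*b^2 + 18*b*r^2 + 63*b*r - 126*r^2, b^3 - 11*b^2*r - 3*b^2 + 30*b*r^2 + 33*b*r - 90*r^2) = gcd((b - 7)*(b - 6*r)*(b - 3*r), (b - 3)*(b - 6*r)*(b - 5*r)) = -b + 6*r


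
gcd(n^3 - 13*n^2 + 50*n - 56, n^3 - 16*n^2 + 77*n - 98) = n^2 - 9*n + 14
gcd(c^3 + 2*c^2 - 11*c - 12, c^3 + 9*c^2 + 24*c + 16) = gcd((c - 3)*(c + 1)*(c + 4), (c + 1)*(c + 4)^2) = c^2 + 5*c + 4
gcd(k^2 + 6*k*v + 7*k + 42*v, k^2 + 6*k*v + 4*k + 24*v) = k + 6*v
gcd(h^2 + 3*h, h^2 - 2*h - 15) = h + 3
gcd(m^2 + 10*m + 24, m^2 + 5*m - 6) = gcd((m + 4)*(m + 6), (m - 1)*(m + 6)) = m + 6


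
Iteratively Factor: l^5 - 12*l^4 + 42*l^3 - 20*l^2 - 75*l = (l)*(l^4 - 12*l^3 + 42*l^2 - 20*l - 75) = l*(l - 5)*(l^3 - 7*l^2 + 7*l + 15) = l*(l - 5)*(l - 3)*(l^2 - 4*l - 5) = l*(l - 5)^2*(l - 3)*(l + 1)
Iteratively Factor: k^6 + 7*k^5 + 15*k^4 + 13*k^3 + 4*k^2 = (k + 1)*(k^5 + 6*k^4 + 9*k^3 + 4*k^2) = (k + 1)^2*(k^4 + 5*k^3 + 4*k^2) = (k + 1)^3*(k^3 + 4*k^2) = k*(k + 1)^3*(k^2 + 4*k) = k^2*(k + 1)^3*(k + 4)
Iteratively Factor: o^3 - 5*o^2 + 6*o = (o - 3)*(o^2 - 2*o) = o*(o - 3)*(o - 2)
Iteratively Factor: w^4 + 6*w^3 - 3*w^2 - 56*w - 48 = (w + 4)*(w^3 + 2*w^2 - 11*w - 12) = (w - 3)*(w + 4)*(w^2 + 5*w + 4) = (w - 3)*(w + 1)*(w + 4)*(w + 4)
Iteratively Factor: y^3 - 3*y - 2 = (y + 1)*(y^2 - y - 2) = (y - 2)*(y + 1)*(y + 1)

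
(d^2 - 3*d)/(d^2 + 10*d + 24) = d*(d - 3)/(d^2 + 10*d + 24)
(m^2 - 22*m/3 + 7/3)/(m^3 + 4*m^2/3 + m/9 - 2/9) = 3*(m - 7)/(3*m^2 + 5*m + 2)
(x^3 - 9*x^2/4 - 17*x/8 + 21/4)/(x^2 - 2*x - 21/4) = (4*x^2 - 15*x + 14)/(2*(2*x - 7))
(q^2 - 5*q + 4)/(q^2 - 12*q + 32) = (q - 1)/(q - 8)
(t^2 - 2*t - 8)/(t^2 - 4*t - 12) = (t - 4)/(t - 6)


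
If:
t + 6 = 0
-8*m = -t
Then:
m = -3/4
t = -6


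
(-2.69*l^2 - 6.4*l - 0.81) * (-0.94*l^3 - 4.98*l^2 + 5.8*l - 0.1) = 2.5286*l^5 + 19.4122*l^4 + 17.0314*l^3 - 32.8172*l^2 - 4.058*l + 0.081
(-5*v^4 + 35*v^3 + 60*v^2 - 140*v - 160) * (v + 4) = -5*v^5 + 15*v^4 + 200*v^3 + 100*v^2 - 720*v - 640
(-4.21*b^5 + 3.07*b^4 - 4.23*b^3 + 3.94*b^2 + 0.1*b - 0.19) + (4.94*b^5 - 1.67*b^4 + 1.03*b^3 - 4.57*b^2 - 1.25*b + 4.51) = 0.73*b^5 + 1.4*b^4 - 3.2*b^3 - 0.63*b^2 - 1.15*b + 4.32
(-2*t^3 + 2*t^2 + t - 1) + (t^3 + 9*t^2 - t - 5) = -t^3 + 11*t^2 - 6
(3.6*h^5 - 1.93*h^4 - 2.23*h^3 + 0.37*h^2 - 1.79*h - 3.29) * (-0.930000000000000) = -3.348*h^5 + 1.7949*h^4 + 2.0739*h^3 - 0.3441*h^2 + 1.6647*h + 3.0597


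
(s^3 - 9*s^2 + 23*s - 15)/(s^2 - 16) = (s^3 - 9*s^2 + 23*s - 15)/(s^2 - 16)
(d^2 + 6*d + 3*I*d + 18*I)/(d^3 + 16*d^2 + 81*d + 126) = (d + 3*I)/(d^2 + 10*d + 21)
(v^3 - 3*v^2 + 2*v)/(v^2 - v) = v - 2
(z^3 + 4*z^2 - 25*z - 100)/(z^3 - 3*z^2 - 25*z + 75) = (z + 4)/(z - 3)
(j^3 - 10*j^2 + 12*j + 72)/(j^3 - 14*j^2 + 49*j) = (j^3 - 10*j^2 + 12*j + 72)/(j*(j^2 - 14*j + 49))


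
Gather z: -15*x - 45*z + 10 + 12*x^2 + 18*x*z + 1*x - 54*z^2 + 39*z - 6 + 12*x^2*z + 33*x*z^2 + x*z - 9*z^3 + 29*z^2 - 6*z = 12*x^2 - 14*x - 9*z^3 + z^2*(33*x - 25) + z*(12*x^2 + 19*x - 12) + 4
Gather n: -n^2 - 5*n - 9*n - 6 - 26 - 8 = -n^2 - 14*n - 40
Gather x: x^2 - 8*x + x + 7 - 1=x^2 - 7*x + 6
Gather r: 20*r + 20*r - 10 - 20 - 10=40*r - 40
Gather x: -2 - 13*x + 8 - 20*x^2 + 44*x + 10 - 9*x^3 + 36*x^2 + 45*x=-9*x^3 + 16*x^2 + 76*x + 16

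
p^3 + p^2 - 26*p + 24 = (p - 4)*(p - 1)*(p + 6)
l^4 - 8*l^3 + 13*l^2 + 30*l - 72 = (l - 4)*(l - 3)^2*(l + 2)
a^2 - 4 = (a - 2)*(a + 2)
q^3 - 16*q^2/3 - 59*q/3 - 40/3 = (q - 8)*(q + 1)*(q + 5/3)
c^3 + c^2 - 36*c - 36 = (c - 6)*(c + 1)*(c + 6)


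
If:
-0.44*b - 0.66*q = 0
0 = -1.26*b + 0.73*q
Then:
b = 0.00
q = 0.00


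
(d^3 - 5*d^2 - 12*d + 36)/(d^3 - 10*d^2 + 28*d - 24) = (d + 3)/(d - 2)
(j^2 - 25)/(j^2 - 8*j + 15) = (j + 5)/(j - 3)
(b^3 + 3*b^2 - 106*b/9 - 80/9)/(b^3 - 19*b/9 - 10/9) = (3*b^2 + 7*b - 40)/(3*b^2 - 2*b - 5)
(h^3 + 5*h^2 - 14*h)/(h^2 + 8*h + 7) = h*(h - 2)/(h + 1)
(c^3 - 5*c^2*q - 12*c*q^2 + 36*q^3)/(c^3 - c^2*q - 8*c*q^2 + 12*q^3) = (-c + 6*q)/(-c + 2*q)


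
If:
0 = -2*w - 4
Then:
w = -2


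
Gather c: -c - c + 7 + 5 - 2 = 10 - 2*c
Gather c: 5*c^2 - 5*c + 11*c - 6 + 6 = 5*c^2 + 6*c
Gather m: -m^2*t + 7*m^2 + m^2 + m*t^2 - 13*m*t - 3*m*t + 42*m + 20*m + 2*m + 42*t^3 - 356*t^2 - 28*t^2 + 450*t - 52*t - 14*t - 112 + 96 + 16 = m^2*(8 - t) + m*(t^2 - 16*t + 64) + 42*t^3 - 384*t^2 + 384*t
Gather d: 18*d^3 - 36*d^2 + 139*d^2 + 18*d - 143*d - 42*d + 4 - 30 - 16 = 18*d^3 + 103*d^2 - 167*d - 42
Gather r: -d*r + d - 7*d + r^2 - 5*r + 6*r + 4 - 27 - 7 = -6*d + r^2 + r*(1 - d) - 30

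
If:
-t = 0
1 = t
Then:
No Solution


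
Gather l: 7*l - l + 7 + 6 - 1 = 6*l + 12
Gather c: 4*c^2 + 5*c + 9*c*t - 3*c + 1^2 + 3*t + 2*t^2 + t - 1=4*c^2 + c*(9*t + 2) + 2*t^2 + 4*t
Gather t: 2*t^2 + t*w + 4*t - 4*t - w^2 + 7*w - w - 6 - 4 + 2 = 2*t^2 + t*w - w^2 + 6*w - 8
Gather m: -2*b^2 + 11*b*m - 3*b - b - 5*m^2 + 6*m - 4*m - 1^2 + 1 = -2*b^2 - 4*b - 5*m^2 + m*(11*b + 2)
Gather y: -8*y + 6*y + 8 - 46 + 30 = -2*y - 8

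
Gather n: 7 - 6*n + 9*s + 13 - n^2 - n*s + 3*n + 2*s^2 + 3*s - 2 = -n^2 + n*(-s - 3) + 2*s^2 + 12*s + 18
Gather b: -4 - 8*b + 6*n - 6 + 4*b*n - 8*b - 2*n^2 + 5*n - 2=b*(4*n - 16) - 2*n^2 + 11*n - 12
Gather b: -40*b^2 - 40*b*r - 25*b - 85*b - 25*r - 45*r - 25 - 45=-40*b^2 + b*(-40*r - 110) - 70*r - 70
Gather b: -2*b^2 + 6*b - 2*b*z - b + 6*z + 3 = -2*b^2 + b*(5 - 2*z) + 6*z + 3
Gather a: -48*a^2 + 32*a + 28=-48*a^2 + 32*a + 28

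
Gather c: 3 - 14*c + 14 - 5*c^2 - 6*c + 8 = -5*c^2 - 20*c + 25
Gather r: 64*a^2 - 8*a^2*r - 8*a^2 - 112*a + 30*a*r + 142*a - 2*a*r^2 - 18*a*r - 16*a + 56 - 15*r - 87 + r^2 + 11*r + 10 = 56*a^2 + 14*a + r^2*(1 - 2*a) + r*(-8*a^2 + 12*a - 4) - 21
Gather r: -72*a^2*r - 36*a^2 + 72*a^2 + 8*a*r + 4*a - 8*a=36*a^2 - 4*a + r*(-72*a^2 + 8*a)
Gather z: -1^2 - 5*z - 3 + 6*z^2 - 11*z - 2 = 6*z^2 - 16*z - 6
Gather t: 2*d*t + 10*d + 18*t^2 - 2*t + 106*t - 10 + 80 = 10*d + 18*t^2 + t*(2*d + 104) + 70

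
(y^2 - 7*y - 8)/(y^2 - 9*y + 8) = (y + 1)/(y - 1)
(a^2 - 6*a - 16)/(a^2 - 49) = (a^2 - 6*a - 16)/(a^2 - 49)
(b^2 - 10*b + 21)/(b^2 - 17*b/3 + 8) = 3*(b - 7)/(3*b - 8)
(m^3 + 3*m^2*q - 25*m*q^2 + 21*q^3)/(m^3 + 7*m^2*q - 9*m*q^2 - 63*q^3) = (m - q)/(m + 3*q)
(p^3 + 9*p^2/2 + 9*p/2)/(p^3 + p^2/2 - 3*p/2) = (p + 3)/(p - 1)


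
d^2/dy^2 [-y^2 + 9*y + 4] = -2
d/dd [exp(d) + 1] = exp(d)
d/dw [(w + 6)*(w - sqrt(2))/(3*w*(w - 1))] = (-7*w^2 + sqrt(2)*w^2 + 12*sqrt(2)*w - 6*sqrt(2))/(3*w^2*(w^2 - 2*w + 1))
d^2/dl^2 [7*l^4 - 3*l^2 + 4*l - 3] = 84*l^2 - 6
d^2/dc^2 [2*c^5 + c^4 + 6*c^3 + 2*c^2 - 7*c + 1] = 40*c^3 + 12*c^2 + 36*c + 4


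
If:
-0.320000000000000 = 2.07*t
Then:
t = -0.15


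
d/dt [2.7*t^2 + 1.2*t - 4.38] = 5.4*t + 1.2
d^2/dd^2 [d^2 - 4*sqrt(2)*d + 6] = 2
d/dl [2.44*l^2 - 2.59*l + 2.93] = 4.88*l - 2.59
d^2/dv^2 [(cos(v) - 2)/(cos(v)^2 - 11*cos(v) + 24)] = (-9*(1 - cos(2*v))^2*cos(v)/4 - 3*(1 - cos(2*v))^2/4 + cos(v)/2 - 116*cos(2*v) + 18*cos(3*v) + cos(5*v)/2 + 27)/((cos(v) - 8)^3*(cos(v) - 3)^3)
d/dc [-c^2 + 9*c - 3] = 9 - 2*c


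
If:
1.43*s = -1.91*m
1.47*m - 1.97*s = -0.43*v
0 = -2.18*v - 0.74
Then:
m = 0.04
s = -0.05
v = -0.34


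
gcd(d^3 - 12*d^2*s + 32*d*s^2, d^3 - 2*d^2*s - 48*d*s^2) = -d^2 + 8*d*s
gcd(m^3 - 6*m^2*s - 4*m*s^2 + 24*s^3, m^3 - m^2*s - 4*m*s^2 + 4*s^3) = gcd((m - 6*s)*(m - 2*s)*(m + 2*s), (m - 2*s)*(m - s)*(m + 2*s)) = -m^2 + 4*s^2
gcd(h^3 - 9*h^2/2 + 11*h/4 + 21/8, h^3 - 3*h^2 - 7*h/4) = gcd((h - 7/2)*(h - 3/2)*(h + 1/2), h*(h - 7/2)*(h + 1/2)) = h^2 - 3*h - 7/4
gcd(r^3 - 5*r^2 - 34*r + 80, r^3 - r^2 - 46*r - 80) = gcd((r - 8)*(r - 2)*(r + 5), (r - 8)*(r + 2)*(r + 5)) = r^2 - 3*r - 40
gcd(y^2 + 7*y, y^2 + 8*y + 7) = y + 7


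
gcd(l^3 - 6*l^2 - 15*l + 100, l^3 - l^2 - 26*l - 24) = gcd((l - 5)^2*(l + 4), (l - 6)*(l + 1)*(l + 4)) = l + 4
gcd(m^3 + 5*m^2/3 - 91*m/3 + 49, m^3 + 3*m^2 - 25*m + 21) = m^2 + 4*m - 21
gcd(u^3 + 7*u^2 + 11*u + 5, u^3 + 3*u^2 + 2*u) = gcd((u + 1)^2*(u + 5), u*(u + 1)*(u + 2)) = u + 1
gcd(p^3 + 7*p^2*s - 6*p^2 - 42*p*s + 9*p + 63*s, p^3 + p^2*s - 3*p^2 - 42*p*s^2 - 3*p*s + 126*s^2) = p^2 + 7*p*s - 3*p - 21*s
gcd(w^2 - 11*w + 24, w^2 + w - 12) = w - 3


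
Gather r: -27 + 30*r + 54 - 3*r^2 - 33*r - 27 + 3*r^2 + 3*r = 0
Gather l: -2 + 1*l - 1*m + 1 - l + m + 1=0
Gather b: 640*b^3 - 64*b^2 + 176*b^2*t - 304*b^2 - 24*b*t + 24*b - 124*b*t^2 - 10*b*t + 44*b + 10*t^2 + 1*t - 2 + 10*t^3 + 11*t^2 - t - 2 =640*b^3 + b^2*(176*t - 368) + b*(-124*t^2 - 34*t + 68) + 10*t^3 + 21*t^2 - 4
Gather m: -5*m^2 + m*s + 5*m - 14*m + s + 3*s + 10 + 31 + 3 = -5*m^2 + m*(s - 9) + 4*s + 44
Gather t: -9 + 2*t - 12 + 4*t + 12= 6*t - 9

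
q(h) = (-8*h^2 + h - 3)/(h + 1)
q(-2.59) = 37.27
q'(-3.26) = -5.65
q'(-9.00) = -7.81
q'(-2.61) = -3.37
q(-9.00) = 82.50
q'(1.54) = -6.14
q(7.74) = -54.29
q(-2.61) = 37.33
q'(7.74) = -7.84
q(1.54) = -8.04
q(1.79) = -9.62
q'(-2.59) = -3.25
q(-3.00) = 39.00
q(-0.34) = -6.46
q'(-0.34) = 19.55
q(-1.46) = 46.77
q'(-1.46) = 48.71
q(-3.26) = 40.39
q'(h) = (1 - 16*h)/(h + 1) - (-8*h^2 + h - 3)/(h + 1)^2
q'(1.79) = -6.46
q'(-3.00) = -5.00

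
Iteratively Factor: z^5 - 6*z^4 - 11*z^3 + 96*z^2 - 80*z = (z + 4)*(z^4 - 10*z^3 + 29*z^2 - 20*z) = (z - 4)*(z + 4)*(z^3 - 6*z^2 + 5*z) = z*(z - 4)*(z + 4)*(z^2 - 6*z + 5) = z*(z - 4)*(z - 1)*(z + 4)*(z - 5)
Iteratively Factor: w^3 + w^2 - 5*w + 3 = (w + 3)*(w^2 - 2*w + 1) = (w - 1)*(w + 3)*(w - 1)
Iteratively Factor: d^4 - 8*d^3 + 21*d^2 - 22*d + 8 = (d - 2)*(d^3 - 6*d^2 + 9*d - 4) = (d - 2)*(d - 1)*(d^2 - 5*d + 4) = (d - 4)*(d - 2)*(d - 1)*(d - 1)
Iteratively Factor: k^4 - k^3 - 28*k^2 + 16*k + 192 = (k + 3)*(k^3 - 4*k^2 - 16*k + 64) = (k + 3)*(k + 4)*(k^2 - 8*k + 16) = (k - 4)*(k + 3)*(k + 4)*(k - 4)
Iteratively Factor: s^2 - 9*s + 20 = (s - 5)*(s - 4)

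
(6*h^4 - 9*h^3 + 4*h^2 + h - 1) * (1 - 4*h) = -24*h^5 + 42*h^4 - 25*h^3 + 5*h - 1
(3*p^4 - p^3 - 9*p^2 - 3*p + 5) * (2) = 6*p^4 - 2*p^3 - 18*p^2 - 6*p + 10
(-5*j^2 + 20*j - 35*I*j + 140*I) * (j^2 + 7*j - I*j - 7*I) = -5*j^4 - 15*j^3 - 30*I*j^3 + 105*j^2 - 90*I*j^2 - 105*j + 840*I*j + 980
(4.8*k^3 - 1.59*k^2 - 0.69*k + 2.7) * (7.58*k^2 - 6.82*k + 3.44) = 36.384*k^5 - 44.7882*k^4 + 22.1256*k^3 + 19.7022*k^2 - 20.7876*k + 9.288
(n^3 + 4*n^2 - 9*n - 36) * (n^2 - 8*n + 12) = n^5 - 4*n^4 - 29*n^3 + 84*n^2 + 180*n - 432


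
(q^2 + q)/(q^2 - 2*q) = (q + 1)/(q - 2)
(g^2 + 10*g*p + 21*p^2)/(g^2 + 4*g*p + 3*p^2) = (g + 7*p)/(g + p)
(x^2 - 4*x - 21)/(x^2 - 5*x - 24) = (x - 7)/(x - 8)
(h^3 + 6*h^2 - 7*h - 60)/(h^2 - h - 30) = (h^2 + h - 12)/(h - 6)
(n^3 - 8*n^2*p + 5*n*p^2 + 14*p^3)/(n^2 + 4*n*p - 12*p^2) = (n^2 - 6*n*p - 7*p^2)/(n + 6*p)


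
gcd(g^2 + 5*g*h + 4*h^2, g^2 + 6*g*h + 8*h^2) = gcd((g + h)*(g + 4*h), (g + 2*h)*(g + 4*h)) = g + 4*h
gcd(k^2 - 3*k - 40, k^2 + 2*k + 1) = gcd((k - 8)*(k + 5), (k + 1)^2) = 1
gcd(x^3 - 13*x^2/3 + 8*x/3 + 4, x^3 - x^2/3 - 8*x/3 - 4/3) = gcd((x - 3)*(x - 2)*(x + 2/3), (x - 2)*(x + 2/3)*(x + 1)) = x^2 - 4*x/3 - 4/3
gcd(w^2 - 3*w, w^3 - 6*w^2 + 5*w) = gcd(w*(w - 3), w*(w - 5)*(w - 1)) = w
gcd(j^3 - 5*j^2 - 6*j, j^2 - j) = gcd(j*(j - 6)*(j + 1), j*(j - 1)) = j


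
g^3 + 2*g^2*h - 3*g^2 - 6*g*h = g*(g - 3)*(g + 2*h)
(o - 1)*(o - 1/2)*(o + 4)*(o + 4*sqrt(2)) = o^4 + 5*o^3/2 + 4*sqrt(2)*o^3 - 11*o^2/2 + 10*sqrt(2)*o^2 - 22*sqrt(2)*o + 2*o + 8*sqrt(2)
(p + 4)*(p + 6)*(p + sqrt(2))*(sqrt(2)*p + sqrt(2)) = sqrt(2)*p^4 + 2*p^3 + 11*sqrt(2)*p^3 + 22*p^2 + 34*sqrt(2)*p^2 + 24*sqrt(2)*p + 68*p + 48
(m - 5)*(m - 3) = m^2 - 8*m + 15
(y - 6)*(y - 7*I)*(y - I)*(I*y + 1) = I*y^4 + 9*y^3 - 6*I*y^3 - 54*y^2 - 15*I*y^2 - 7*y + 90*I*y + 42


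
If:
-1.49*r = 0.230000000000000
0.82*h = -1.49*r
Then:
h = 0.28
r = -0.15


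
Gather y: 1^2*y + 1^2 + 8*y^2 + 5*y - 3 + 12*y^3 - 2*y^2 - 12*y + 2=12*y^3 + 6*y^2 - 6*y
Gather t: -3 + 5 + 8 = 10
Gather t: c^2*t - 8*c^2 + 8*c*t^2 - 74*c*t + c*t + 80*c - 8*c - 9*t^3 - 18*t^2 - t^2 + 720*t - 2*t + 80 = -8*c^2 + 72*c - 9*t^3 + t^2*(8*c - 19) + t*(c^2 - 73*c + 718) + 80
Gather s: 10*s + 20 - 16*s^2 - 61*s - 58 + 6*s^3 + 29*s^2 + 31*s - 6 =6*s^3 + 13*s^2 - 20*s - 44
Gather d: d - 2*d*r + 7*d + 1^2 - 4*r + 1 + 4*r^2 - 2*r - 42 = d*(8 - 2*r) + 4*r^2 - 6*r - 40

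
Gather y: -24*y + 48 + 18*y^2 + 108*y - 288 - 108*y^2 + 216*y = -90*y^2 + 300*y - 240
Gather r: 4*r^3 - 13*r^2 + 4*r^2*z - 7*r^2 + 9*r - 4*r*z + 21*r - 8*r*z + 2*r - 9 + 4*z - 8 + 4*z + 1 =4*r^3 + r^2*(4*z - 20) + r*(32 - 12*z) + 8*z - 16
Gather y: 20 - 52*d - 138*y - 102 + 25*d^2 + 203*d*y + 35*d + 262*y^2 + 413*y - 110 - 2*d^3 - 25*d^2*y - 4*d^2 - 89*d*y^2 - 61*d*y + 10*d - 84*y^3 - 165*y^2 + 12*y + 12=-2*d^3 + 21*d^2 - 7*d - 84*y^3 + y^2*(97 - 89*d) + y*(-25*d^2 + 142*d + 287) - 180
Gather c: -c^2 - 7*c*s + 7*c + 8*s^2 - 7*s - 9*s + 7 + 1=-c^2 + c*(7 - 7*s) + 8*s^2 - 16*s + 8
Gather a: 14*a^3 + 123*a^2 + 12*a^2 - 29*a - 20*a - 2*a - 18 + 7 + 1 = 14*a^3 + 135*a^2 - 51*a - 10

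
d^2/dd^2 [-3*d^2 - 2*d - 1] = -6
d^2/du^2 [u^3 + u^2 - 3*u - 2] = 6*u + 2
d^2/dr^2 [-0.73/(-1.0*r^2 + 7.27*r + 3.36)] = (1.46*r^2 - 10.6142*r - 0.73*(2.0*r - 7.27)*(4.0*r - 14.54) - 4.9056)/(-1.0*r^2 + 7.27*r + 3.36)^3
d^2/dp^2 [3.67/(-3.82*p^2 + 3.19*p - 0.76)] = (107.108216*p^2 - 89.443772*p - 3.67*(7.64*p - 3.19)*(15.28*p - 6.38) + 21.309488)/(3.82*p^2 - 3.19*p + 0.76)^3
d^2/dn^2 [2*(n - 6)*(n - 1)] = 4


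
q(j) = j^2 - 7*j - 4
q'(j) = 2*j - 7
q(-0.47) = -0.49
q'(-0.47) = -7.94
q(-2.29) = 17.27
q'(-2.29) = -11.58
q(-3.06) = 26.78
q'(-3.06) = -13.12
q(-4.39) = 46.00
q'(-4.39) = -15.78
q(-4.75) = 51.81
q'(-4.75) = -16.50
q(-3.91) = 38.66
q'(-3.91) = -14.82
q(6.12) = -9.39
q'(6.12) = 5.24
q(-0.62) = 0.72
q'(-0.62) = -8.24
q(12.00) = 56.00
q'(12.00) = 17.00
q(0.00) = -4.00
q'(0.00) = -7.00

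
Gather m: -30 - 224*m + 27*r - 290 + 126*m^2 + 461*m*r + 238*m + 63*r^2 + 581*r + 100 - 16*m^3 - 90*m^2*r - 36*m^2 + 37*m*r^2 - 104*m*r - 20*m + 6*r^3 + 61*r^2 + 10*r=-16*m^3 + m^2*(90 - 90*r) + m*(37*r^2 + 357*r - 6) + 6*r^3 + 124*r^2 + 618*r - 220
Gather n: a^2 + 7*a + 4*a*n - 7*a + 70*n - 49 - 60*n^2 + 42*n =a^2 - 60*n^2 + n*(4*a + 112) - 49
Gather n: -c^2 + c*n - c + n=-c^2 - c + n*(c + 1)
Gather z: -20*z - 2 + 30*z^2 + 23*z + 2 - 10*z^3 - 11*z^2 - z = -10*z^3 + 19*z^2 + 2*z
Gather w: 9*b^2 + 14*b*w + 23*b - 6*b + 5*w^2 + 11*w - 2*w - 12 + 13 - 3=9*b^2 + 17*b + 5*w^2 + w*(14*b + 9) - 2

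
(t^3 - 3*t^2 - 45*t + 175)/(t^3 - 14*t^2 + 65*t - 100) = (t + 7)/(t - 4)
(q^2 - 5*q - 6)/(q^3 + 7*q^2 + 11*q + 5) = (q - 6)/(q^2 + 6*q + 5)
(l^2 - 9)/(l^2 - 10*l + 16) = (l^2 - 9)/(l^2 - 10*l + 16)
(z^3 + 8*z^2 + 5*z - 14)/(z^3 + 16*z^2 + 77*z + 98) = (z - 1)/(z + 7)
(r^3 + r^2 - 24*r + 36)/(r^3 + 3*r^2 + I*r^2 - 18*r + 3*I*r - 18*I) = (r - 2)/(r + I)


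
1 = 1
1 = 1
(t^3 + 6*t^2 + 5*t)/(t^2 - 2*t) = (t^2 + 6*t + 5)/(t - 2)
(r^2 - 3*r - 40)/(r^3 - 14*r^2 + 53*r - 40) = (r + 5)/(r^2 - 6*r + 5)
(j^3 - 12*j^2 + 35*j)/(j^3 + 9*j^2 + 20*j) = (j^2 - 12*j + 35)/(j^2 + 9*j + 20)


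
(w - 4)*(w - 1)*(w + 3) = w^3 - 2*w^2 - 11*w + 12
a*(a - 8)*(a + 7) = a^3 - a^2 - 56*a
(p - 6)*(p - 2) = p^2 - 8*p + 12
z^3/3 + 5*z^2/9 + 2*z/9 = z*(z/3 + 1/3)*(z + 2/3)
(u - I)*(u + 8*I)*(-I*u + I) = -I*u^3 + 7*u^2 + I*u^2 - 7*u - 8*I*u + 8*I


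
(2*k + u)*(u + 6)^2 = 2*k*u^2 + 24*k*u + 72*k + u^3 + 12*u^2 + 36*u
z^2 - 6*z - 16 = (z - 8)*(z + 2)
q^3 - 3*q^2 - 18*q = q*(q - 6)*(q + 3)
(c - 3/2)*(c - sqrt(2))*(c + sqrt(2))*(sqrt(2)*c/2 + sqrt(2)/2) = sqrt(2)*c^4/2 - sqrt(2)*c^3/4 - 7*sqrt(2)*c^2/4 + sqrt(2)*c/2 + 3*sqrt(2)/2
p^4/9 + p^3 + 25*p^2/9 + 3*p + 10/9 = (p/3 + 1/3)^2*(p + 2)*(p + 5)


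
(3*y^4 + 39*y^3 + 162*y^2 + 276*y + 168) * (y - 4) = 3*y^5 + 27*y^4 + 6*y^3 - 372*y^2 - 936*y - 672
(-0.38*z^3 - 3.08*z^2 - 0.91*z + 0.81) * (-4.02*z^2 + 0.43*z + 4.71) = 1.5276*z^5 + 12.2182*z^4 + 0.544*z^3 - 18.1543*z^2 - 3.9378*z + 3.8151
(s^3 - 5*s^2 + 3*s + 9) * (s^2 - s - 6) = s^5 - 6*s^4 + 2*s^3 + 36*s^2 - 27*s - 54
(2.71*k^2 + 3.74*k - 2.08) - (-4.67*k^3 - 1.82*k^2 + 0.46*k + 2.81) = 4.67*k^3 + 4.53*k^2 + 3.28*k - 4.89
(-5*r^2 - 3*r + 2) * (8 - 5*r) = 25*r^3 - 25*r^2 - 34*r + 16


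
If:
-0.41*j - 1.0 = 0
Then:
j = -2.44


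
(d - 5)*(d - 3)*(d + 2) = d^3 - 6*d^2 - d + 30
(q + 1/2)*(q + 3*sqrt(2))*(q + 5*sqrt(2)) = q^3 + q^2/2 + 8*sqrt(2)*q^2 + 4*sqrt(2)*q + 30*q + 15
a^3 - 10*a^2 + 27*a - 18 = (a - 6)*(a - 3)*(a - 1)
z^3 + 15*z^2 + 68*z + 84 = (z + 2)*(z + 6)*(z + 7)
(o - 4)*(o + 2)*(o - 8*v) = o^3 - 8*o^2*v - 2*o^2 + 16*o*v - 8*o + 64*v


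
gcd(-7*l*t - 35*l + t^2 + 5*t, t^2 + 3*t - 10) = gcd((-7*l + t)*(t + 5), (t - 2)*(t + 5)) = t + 5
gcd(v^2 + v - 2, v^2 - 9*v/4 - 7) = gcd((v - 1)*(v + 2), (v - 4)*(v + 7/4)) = 1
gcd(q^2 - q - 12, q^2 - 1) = 1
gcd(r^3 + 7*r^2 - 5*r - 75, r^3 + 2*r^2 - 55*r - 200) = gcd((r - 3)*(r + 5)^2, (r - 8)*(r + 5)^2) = r^2 + 10*r + 25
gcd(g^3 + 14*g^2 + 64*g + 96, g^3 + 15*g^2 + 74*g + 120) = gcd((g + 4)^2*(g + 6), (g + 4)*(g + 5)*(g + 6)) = g^2 + 10*g + 24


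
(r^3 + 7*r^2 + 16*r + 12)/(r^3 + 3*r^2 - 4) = (r + 3)/(r - 1)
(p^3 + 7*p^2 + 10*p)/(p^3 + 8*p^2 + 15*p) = (p + 2)/(p + 3)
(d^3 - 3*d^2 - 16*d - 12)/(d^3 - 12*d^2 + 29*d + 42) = (d + 2)/(d - 7)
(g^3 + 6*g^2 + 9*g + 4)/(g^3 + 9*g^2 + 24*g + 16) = (g + 1)/(g + 4)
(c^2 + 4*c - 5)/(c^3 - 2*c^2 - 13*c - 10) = (-c^2 - 4*c + 5)/(-c^3 + 2*c^2 + 13*c + 10)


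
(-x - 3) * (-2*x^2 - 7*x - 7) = 2*x^3 + 13*x^2 + 28*x + 21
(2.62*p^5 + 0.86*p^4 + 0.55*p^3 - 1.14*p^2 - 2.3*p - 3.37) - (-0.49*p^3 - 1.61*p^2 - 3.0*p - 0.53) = 2.62*p^5 + 0.86*p^4 + 1.04*p^3 + 0.47*p^2 + 0.7*p - 2.84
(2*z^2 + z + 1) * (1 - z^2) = -2*z^4 - z^3 + z^2 + z + 1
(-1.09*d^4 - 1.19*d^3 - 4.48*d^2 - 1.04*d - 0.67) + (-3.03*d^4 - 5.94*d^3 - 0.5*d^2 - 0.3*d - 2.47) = -4.12*d^4 - 7.13*d^3 - 4.98*d^2 - 1.34*d - 3.14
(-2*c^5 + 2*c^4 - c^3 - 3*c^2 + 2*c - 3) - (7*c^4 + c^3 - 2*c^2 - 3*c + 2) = -2*c^5 - 5*c^4 - 2*c^3 - c^2 + 5*c - 5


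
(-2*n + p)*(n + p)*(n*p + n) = -2*n^3*p - 2*n^3 - n^2*p^2 - n^2*p + n*p^3 + n*p^2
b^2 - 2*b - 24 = (b - 6)*(b + 4)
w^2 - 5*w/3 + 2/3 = (w - 1)*(w - 2/3)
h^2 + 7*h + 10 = (h + 2)*(h + 5)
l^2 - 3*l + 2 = (l - 2)*(l - 1)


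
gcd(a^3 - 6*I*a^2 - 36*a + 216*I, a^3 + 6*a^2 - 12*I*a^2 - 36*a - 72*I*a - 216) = a^2 + a*(6 - 6*I) - 36*I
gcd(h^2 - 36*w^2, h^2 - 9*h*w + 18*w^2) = -h + 6*w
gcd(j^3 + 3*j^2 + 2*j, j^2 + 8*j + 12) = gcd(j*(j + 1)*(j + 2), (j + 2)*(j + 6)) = j + 2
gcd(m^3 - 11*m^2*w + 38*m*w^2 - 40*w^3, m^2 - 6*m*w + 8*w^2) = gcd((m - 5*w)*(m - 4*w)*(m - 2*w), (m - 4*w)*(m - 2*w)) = m^2 - 6*m*w + 8*w^2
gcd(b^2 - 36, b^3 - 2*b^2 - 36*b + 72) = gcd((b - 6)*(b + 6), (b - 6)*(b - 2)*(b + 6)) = b^2 - 36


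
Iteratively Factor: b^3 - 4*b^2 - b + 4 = (b + 1)*(b^2 - 5*b + 4) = (b - 4)*(b + 1)*(b - 1)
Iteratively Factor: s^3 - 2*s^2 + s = (s)*(s^2 - 2*s + 1) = s*(s - 1)*(s - 1)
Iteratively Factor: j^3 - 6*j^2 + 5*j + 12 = (j - 4)*(j^2 - 2*j - 3) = (j - 4)*(j + 1)*(j - 3)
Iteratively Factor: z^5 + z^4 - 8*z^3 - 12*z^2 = (z)*(z^4 + z^3 - 8*z^2 - 12*z) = z*(z - 3)*(z^3 + 4*z^2 + 4*z) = z*(z - 3)*(z + 2)*(z^2 + 2*z) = z^2*(z - 3)*(z + 2)*(z + 2)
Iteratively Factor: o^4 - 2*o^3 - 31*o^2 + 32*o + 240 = (o - 4)*(o^3 + 2*o^2 - 23*o - 60) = (o - 4)*(o + 4)*(o^2 - 2*o - 15) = (o - 4)*(o + 3)*(o + 4)*(o - 5)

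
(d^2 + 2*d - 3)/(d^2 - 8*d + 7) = (d + 3)/(d - 7)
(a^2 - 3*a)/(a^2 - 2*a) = (a - 3)/(a - 2)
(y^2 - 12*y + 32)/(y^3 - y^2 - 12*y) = (y - 8)/(y*(y + 3))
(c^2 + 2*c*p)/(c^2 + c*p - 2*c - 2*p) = c*(c + 2*p)/(c^2 + c*p - 2*c - 2*p)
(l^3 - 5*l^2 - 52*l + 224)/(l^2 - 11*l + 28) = (l^2 - l - 56)/(l - 7)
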